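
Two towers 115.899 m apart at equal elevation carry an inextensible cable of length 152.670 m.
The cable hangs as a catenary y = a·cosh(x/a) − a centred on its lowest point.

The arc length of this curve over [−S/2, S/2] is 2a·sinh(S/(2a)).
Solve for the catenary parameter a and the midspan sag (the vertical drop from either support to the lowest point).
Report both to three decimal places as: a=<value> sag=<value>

a=43.870 sag=44.173

seed: a₀ = √(S³/(24(L−S))) = √(115.899³/(24·36.771)) = 42.001151
iter 1: u=1.379712  f(a)=+3.663e+00  f'(a)=-2.108e+00  a ← 42.001151 − (+3.663e+00/-2.108e+00) = 43.738921
iter 2: u=1.324896  f(a)=+2.396e-01  f'(a)=-1.840e+00  a ← 43.738921 − (+2.396e-01/-1.840e+00) = 43.869115
iter 3: u=1.320964  f(a)=+1.184e-03  f'(a)=-1.822e+00  a ← 43.869115 − (+1.184e-03/-1.822e+00) = 43.869764
iter 4: u=1.320944  f(a)=+2.921e-08  f'(a)=-1.822e+00  a ← 43.869764 − (+2.921e-08/-1.822e+00) = 43.869765
iter 5: u=1.320944  f(a)=+0.000e+00  f'(a)=-1.822e+00  a ← 43.869765 − (+0.000e+00/-1.822e+00) = 43.869765
converged: |Δa| < 1e-12 after 5 iterations
sag = a·(cosh(S/(2a)) − 1) = 43.869765·(cosh(1.320944) − 1) = 44.173341
T_max/T_min = cosh(S/(2a)) = 2.006920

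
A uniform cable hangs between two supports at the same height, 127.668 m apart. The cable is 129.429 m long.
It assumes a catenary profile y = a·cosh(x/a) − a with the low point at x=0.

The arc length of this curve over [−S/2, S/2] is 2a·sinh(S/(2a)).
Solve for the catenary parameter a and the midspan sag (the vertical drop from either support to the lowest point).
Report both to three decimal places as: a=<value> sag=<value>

seed: a₀ = √(S³/(24(L−S))) = √(127.668³/(24·1.761)) = 221.890027
iter 1: u=0.287683  f(a)=+7.302e-03  f'(a)=-1.600e-02  a ← 221.890027 − (+7.302e-03/-1.600e-02) = 222.346245
iter 2: u=0.287093  f(a)=+2.258e-05  f'(a)=-1.591e-02  a ← 222.346245 − (+2.258e-05/-1.591e-02) = 222.347665
iter 3: u=0.287091  f(a)=+2.175e-10  f'(a)=-1.591e-02  a ← 222.347665 − (+2.175e-10/-1.591e-02) = 222.347665
iter 4: u=0.287091  f(a)=-2.842e-14  f'(a)=-1.591e-02  a ← 222.347665 − (-2.842e-14/-1.591e-02) = 222.347665
converged: |Δa| < 1e-12 after 4 iterations
sag = a·(cosh(S/(2a)) − 1) = 222.347665·(cosh(0.287091) − 1) = 9.226191
T_max/T_min = cosh(S/(2a)) = 1.041494

a=222.348 sag=9.226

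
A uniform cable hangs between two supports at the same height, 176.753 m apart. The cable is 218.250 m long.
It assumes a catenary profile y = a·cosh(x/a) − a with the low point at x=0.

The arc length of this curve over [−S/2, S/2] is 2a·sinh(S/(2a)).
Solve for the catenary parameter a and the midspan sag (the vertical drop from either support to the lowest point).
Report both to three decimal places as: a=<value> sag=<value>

seed: a₀ = √(S³/(24(L−S))) = √(176.753³/(24·41.497)) = 74.462261
iter 1: u=1.186863  f(a)=+3.023e+00  f'(a)=-1.280e+00  a ← 74.462261 − (+3.023e+00/-1.280e+00) = 76.824311
iter 2: u=1.150372  f(a)=+1.498e-01  f'(a)=-1.156e+00  a ← 76.824311 − (+1.498e-01/-1.156e+00) = 76.953917
iter 3: u=1.148434  f(a)=+4.103e-04  f'(a)=-1.149e+00  a ← 76.953917 − (+4.103e-04/-1.149e+00) = 76.954274
iter 4: u=1.148429  f(a)=+3.097e-09  f'(a)=-1.149e+00  a ← 76.954274 − (+3.097e-09/-1.149e+00) = 76.954274
iter 5: u=1.148429  f(a)=+2.842e-14  f'(a)=-1.149e+00  a ← 76.954274 − (+2.842e-14/-1.149e+00) = 76.954274
converged: |Δa| < 1e-12 after 5 iterations
sag = a·(cosh(S/(2a)) − 1) = 76.954274·(cosh(1.148429) − 1) = 56.575595
T_max/T_min = cosh(S/(2a)) = 1.735185

a=76.954 sag=56.576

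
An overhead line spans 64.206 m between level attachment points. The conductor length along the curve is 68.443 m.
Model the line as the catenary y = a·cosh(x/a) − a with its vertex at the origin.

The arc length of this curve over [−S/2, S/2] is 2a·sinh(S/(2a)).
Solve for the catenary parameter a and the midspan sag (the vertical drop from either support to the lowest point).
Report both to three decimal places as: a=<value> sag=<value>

seed: a₀ = √(S³/(24(L−S))) = √(64.206³/(24·4.237)) = 51.018604
iter 1: u=0.629241  f(a)=+8.468e-02  f'(a)=-1.728e-01  a ← 51.018604 − (+8.468e-02/-1.728e-01) = 51.508722
iter 2: u=0.623254  f(a)=+1.236e-03  f'(a)=-1.678e-01  a ← 51.508722 − (+1.236e-03/-1.678e-01) = 51.516088
iter 3: u=0.623165  f(a)=+2.718e-07  f'(a)=-1.677e-01  a ← 51.516088 − (+2.718e-07/-1.677e-01) = 51.516089
iter 4: u=0.623165  f(a)=+1.421e-14  f'(a)=-1.677e-01  a ← 51.516089 − (+1.421e-14/-1.677e-01) = 51.516089
converged: |Δa| < 1e-12 after 4 iterations
sag = a·(cosh(S/(2a)) − 1) = 51.516089·(cosh(0.623165) − 1) = 10.330645
T_max/T_min = cosh(S/(2a)) = 1.200532

a=51.516 sag=10.331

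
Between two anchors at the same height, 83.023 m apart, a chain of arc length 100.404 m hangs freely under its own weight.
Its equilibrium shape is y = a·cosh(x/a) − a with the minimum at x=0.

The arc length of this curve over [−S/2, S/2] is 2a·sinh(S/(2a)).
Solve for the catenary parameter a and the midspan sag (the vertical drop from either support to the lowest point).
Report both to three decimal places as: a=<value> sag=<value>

seed: a₀ = √(S³/(24(L−S))) = √(83.023³/(24·17.381)) = 37.038606
iter 1: u=1.120763  f(a)=+1.125e+00  f'(a)=-1.062e+00  a ← 37.038606 − (+1.125e+00/-1.062e+00) = 38.097945
iter 2: u=1.089599  f(a)=+5.006e-02  f'(a)=-9.692e-01  a ← 38.097945 − (+5.006e-02/-9.692e-01) = 38.149597
iter 3: u=1.088124  f(a)=+1.094e-04  f'(a)=-9.650e-01  a ← 38.149597 − (+1.094e-04/-9.650e-01) = 38.149710
iter 4: u=1.088121  f(a)=+5.248e-10  f'(a)=-9.650e-01  a ← 38.149710 − (+5.248e-10/-9.650e-01) = 38.149710
iter 5: u=1.088121  f(a)=+1.421e-14  f'(a)=-9.650e-01  a ← 38.149710 − (+1.421e-14/-9.650e-01) = 38.149710
converged: |Δa| < 1e-12 after 5 iterations
sag = a·(cosh(S/(2a)) − 1) = 38.149710·(cosh(1.088121) − 1) = 24.902976
T_max/T_min = cosh(S/(2a)) = 1.652770

a=38.150 sag=24.903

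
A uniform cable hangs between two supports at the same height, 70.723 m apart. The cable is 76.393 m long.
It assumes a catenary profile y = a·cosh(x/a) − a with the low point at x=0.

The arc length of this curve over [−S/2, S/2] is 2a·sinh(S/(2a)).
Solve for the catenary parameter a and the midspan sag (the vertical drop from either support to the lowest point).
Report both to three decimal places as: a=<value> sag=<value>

a=51.587 sag=12.602

seed: a₀ = √(S³/(24(L−S))) = √(70.723³/(24·5.670)) = 50.985169
iter 1: u=0.693564  f(a)=+1.379e-01  f'(a)=-2.333e-01  a ← 50.985169 − (+1.379e-01/-2.333e-01) = 51.576440
iter 2: u=0.685613  f(a)=+2.436e-03  f'(a)=-2.251e-01  a ← 51.576440 − (+2.436e-03/-2.251e-01) = 51.587262
iter 3: u=0.685470  f(a)=+7.903e-07  f'(a)=-2.250e-01  a ← 51.587262 − (+7.903e-07/-2.250e-01) = 51.587266
iter 4: u=0.685470  f(a)=+7.105e-14  f'(a)=-2.250e-01  a ← 51.587266 − (+7.105e-14/-2.250e-01) = 51.587266
converged: |Δa| < 1e-12 after 4 iterations
sag = a·(cosh(S/(2a)) − 1) = 51.587266·(cosh(0.685470) − 1) = 12.601663
T_max/T_min = cosh(S/(2a)) = 1.244279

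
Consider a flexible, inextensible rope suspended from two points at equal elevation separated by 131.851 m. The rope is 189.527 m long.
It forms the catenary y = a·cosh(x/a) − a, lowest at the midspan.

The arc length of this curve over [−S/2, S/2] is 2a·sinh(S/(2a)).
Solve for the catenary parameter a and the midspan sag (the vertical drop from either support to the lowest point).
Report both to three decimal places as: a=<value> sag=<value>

seed: a₀ = √(S³/(24(L−S))) = √(131.851³/(24·57.676)) = 40.693210
iter 1: u=1.620061  f(a)=+8.059e+00  f'(a)=-3.652e+00  a ← 40.693210 − (+8.059e+00/-3.652e+00) = 42.900136
iter 2: u=1.536720  f(a)=+7.021e-01  f'(a)=-3.041e+00  a ← 42.900136 − (+7.021e-01/-3.041e+00) = 43.131010
iter 3: u=1.528494  f(a)=+6.451e-03  f'(a)=-2.985e+00  a ← 43.131010 − (+6.451e-03/-2.985e+00) = 43.133171
iter 4: u=1.528418  f(a)=+5.557e-07  f'(a)=-2.985e+00  a ← 43.133171 − (+5.557e-07/-2.985e+00) = 43.133171
iter 5: u=1.528418  f(a)=+2.842e-14  f'(a)=-2.985e+00  a ← 43.133171 − (+2.842e-14/-2.985e+00) = 43.133171
converged: |Δa| < 1e-12 after 5 iterations
sag = a·(cosh(S/(2a)) − 1) = 43.133171·(cosh(1.528418) − 1) = 60.984989
T_max/T_min = cosh(S/(2a)) = 2.413877

a=43.133 sag=60.985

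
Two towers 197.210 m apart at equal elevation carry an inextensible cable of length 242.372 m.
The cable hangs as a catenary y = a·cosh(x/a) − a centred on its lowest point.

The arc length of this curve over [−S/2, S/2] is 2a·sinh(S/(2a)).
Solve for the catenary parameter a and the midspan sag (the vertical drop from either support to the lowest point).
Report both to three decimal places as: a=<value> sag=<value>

seed: a₀ = √(S³/(24(L−S))) = √(197.210³/(24·45.162)) = 84.120374
iter 1: u=1.172189  f(a)=+3.206e+00  f'(a)=-1.229e+00  a ← 84.120374 − (+3.206e+00/-1.229e+00) = 86.729743
iter 2: u=1.136923  f(a)=+1.552e-01  f'(a)=-1.112e+00  a ← 86.729743 − (+1.552e-01/-1.112e+00) = 86.869293
iter 3: u=1.135096  f(a)=+4.048e-04  f'(a)=-1.107e+00  a ← 86.869293 − (+4.048e-04/-1.107e+00) = 86.869659
iter 4: u=1.135091  f(a)=+2.770e-09  f'(a)=-1.107e+00  a ← 86.869659 − (+2.770e-09/-1.107e+00) = 86.869659
iter 5: u=1.135091  f(a)=-2.842e-14  f'(a)=-1.107e+00  a ← 86.869659 − (-2.842e-14/-1.107e+00) = 86.869659
converged: |Δa| < 1e-12 after 5 iterations
sag = a·(cosh(S/(2a)) − 1) = 86.869659·(cosh(1.135091) − 1) = 62.235620
T_max/T_min = cosh(S/(2a)) = 1.716425

a=86.870 sag=62.236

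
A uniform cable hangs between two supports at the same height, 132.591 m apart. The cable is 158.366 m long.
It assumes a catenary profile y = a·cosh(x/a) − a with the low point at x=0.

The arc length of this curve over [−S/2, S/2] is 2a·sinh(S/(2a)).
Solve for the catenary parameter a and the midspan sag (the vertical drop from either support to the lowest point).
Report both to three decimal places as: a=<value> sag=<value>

a=63.101 sag=38.150

seed: a₀ = √(S³/(24(L−S))) = √(132.591³/(24·25.775)) = 61.385544
iter 1: u=1.079986  f(a)=+1.546e+00  f'(a)=-9.419e-01  a ← 61.385544 − (+1.546e+00/-9.419e-01) = 63.026480
iter 2: u=1.051867  f(a)=+6.414e-02  f'(a)=-8.652e-01  a ← 63.026480 − (+6.414e-02/-8.652e-01) = 63.100618
iter 3: u=1.050632  f(a)=+1.211e-04  f'(a)=-8.619e-01  a ← 63.100618 − (+1.211e-04/-8.619e-01) = 63.100758
iter 4: u=1.050629  f(a)=+4.331e-10  f'(a)=-8.619e-01  a ← 63.100758 − (+4.331e-10/-8.619e-01) = 63.100758
iter 5: u=1.050629  f(a)=-2.842e-14  f'(a)=-8.619e-01  a ← 63.100758 − (-2.842e-14/-8.619e-01) = 63.100758
converged: |Δa| < 1e-12 after 5 iterations
sag = a·(cosh(S/(2a)) − 1) = 63.100758·(cosh(1.050629) − 1) = 38.149690
T_max/T_min = cosh(S/(2a)) = 1.604584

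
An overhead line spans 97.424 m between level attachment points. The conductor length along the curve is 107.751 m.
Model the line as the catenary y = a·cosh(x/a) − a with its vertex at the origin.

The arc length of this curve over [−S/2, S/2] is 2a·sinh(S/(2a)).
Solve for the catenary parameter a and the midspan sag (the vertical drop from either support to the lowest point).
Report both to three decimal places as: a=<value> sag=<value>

a=62.029 sag=20.130

seed: a₀ = √(S³/(24(L−S))) = √(97.424³/(24·10.327)) = 61.081012
iter 1: u=0.797498  f(a)=+3.334e-01  f'(a)=-3.601e-01  a ← 61.081012 − (+3.334e-01/-3.601e-01) = 62.006809
iter 2: u=0.785591  f(a)=+7.732e-03  f'(a)=-3.436e-01  a ← 62.006809 − (+7.732e-03/-3.436e-01) = 62.029310
iter 3: u=0.785306  f(a)=+4.376e-06  f'(a)=-3.432e-01  a ← 62.029310 − (+4.376e-06/-3.432e-01) = 62.029323
iter 4: u=0.785306  f(a)=+1.421e-12  f'(a)=-3.432e-01  a ← 62.029323 − (+1.421e-12/-3.432e-01) = 62.029323
converged: |Δa| < 1e-12 after 4 iterations
sag = a·(cosh(S/(2a)) − 1) = 62.029323·(cosh(0.785306) − 1) = 20.130317
T_max/T_min = cosh(S/(2a)) = 1.324529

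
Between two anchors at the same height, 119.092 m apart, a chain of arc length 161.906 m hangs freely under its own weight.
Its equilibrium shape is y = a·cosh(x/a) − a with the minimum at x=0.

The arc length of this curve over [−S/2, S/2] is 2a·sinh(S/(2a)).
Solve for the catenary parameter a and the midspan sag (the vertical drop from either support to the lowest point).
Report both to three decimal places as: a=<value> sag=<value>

seed: a₀ = √(S³/(24(L−S))) = √(119.092³/(24·42.814)) = 40.543885
iter 1: u=1.468680  f(a)=+4.862e+00  f'(a)=-2.604e+00  a ← 40.543885 − (+4.862e+00/-2.604e+00) = 42.410932
iter 2: u=1.404025  f(a)=+3.560e-01  f'(a)=-2.235e+00  a ← 42.410932 − (+3.560e-01/-2.235e+00) = 42.570188
iter 3: u=1.398772  f(a)=+2.242e-03  f'(a)=-2.207e+00  a ← 42.570188 − (+2.242e-03/-2.207e+00) = 42.571204
iter 4: u=1.398739  f(a)=+9.018e-08  f'(a)=-2.207e+00  a ← 42.571204 − (+9.018e-08/-2.207e+00) = 42.571204
iter 5: u=1.398739  f(a)=+2.842e-14  f'(a)=-2.207e+00  a ← 42.571204 − (+2.842e-14/-2.207e+00) = 42.571204
converged: |Δa| < 1e-12 after 5 iterations
sag = a·(cosh(S/(2a)) − 1) = 42.571204·(cosh(1.398739) − 1) = 48.892973
T_max/T_min = cosh(S/(2a)) = 2.148499

a=42.571 sag=48.893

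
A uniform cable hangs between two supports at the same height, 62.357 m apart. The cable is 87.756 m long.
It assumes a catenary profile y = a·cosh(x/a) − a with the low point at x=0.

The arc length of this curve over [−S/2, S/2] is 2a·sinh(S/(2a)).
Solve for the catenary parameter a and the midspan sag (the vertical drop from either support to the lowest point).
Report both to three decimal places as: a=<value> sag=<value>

a=21.064 sag=27.608

seed: a₀ = √(S³/(24(L−S))) = √(62.357³/(24·25.399)) = 19.944075
iter 1: u=1.563296  f(a)=+3.290e+00  f'(a)=-3.226e+00  a ← 19.944075 − (+3.290e+00/-3.226e+00) = 20.963955
iter 2: u=1.487243  f(a)=+2.692e-01  f'(a)=-2.718e+00  a ← 20.963955 − (+2.692e-01/-2.718e+00) = 21.063012
iter 3: u=1.480249  f(a)=+2.158e-03  f'(a)=-2.675e+00  a ← 21.063012 − (+2.158e-03/-2.675e+00) = 21.063819
iter 4: u=1.480192  f(a)=+1.410e-07  f'(a)=-2.674e+00  a ← 21.063819 − (+1.410e-07/-2.674e+00) = 21.063819
iter 5: u=1.480192  f(a)=-1.421e-14  f'(a)=-2.674e+00  a ← 21.063819 − (-1.421e-14/-2.674e+00) = 21.063819
converged: |Δa| < 1e-12 after 5 iterations
sag = a·(cosh(S/(2a)) − 1) = 21.063819·(cosh(1.480192) − 1) = 27.608179
T_max/T_min = cosh(S/(2a)) = 2.310692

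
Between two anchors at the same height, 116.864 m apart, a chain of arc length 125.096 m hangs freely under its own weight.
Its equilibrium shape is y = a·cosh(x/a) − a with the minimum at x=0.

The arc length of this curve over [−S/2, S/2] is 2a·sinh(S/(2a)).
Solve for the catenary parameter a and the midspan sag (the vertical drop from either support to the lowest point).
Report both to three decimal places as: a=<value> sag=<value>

a=90.815 sag=19.456

seed: a₀ = √(S³/(24(L−S))) = √(116.864³/(24·8.232)) = 89.879949
iter 1: u=0.650112  f(a)=+1.757e-01  f'(a)=-1.910e-01  a ← 89.879949 − (+1.757e-01/-1.910e-01) = 90.799778
iter 2: u=0.643526  f(a)=+2.734e-03  f'(a)=-1.851e-01  a ← 90.799778 − (+2.734e-03/-1.851e-01) = 90.814545
iter 3: u=0.643421  f(a)=+6.850e-07  f'(a)=-1.850e-01  a ← 90.814545 − (+6.850e-07/-1.850e-01) = 90.814549
iter 4: u=0.643421  f(a)=+4.263e-14  f'(a)=-1.850e-01  a ← 90.814549 − (+4.263e-14/-1.850e-01) = 90.814549
converged: |Δa| < 1e-12 after 4 iterations
sag = a·(cosh(S/(2a)) − 1) = 90.814549·(cosh(0.643421) − 1) = 19.455731
T_max/T_min = cosh(S/(2a)) = 1.214236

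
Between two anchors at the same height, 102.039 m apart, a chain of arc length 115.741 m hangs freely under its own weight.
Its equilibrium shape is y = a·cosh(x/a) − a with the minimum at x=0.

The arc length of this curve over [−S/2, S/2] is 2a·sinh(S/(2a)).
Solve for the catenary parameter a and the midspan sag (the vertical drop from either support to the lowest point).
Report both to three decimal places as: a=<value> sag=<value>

a=57.951 sag=23.947

seed: a₀ = √(S³/(24(L−S))) = √(102.039³/(24·13.702)) = 56.839688
iter 1: u=0.897603  f(a)=+5.627e-01  f'(a)=-5.221e-01  a ← 56.839688 − (+5.627e-01/-5.221e-01) = 57.917413
iter 2: u=0.880901  f(a)=+1.640e-02  f'(a)=-4.921e-01  a ← 57.917413 − (+1.640e-02/-4.921e-01) = 57.950746
iter 3: u=0.880394  f(a)=+1.486e-05  f'(a)=-4.912e-01  a ← 57.950746 − (+1.486e-05/-4.912e-01) = 57.950776
iter 4: u=0.880394  f(a)=+1.225e-11  f'(a)=-4.912e-01  a ← 57.950776 − (+1.225e-11/-4.912e-01) = 57.950776
converged: |Δa| < 1e-12 after 4 iterations
sag = a·(cosh(S/(2a)) − 1) = 57.950776·(cosh(0.880394) − 1) = 23.947253
T_max/T_min = cosh(S/(2a)) = 1.413234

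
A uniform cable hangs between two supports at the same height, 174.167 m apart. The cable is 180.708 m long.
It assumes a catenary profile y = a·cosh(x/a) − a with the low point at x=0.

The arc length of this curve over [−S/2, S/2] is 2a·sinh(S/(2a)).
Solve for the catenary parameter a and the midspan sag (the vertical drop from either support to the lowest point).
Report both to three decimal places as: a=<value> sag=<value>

a=184.476 sag=20.939

seed: a₀ = √(S³/(24(L−S))) = √(174.167³/(24·6.541)) = 183.451434
iter 1: u=0.474695  f(a)=+7.409e-02  f'(a)=-7.293e-02  a ← 183.451434 − (+7.409e-02/-7.293e-02) = 184.467371
iter 2: u=0.472081  f(a)=+6.200e-04  f'(a)=-7.171e-02  a ← 184.467371 − (+6.200e-04/-7.171e-02) = 184.476017
iter 3: u=0.472059  f(a)=+4.423e-08  f'(a)=-7.170e-02  a ← 184.476017 − (+4.423e-08/-7.170e-02) = 184.476017
iter 4: u=0.472059  f(a)=-2.842e-14  f'(a)=-7.170e-02  a ← 184.476017 − (-2.842e-14/-7.170e-02) = 184.476017
converged: |Δa| < 1e-12 after 4 iterations
sag = a·(cosh(S/(2a)) − 1) = 184.476017·(cosh(0.472059) − 1) = 20.938798
T_max/T_min = cosh(S/(2a)) = 1.113504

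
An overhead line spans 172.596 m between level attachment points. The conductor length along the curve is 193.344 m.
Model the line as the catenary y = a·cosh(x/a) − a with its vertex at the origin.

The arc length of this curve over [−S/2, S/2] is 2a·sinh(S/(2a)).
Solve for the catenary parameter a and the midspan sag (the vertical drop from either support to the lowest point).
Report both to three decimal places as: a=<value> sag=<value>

seed: a₀ = √(S³/(24(L−S))) = √(172.596³/(24·20.748)) = 101.613720
iter 1: u=0.849275  f(a)=+7.612e-01  f'(a)=-4.386e-01  a ← 101.613720 − (+7.612e-01/-4.386e-01) = 103.349320
iter 2: u=0.835013  f(a)=+1.994e-02  f'(a)=-4.159e-01  a ← 103.349320 − (+1.994e-02/-4.159e-01) = 103.397268
iter 3: u=0.834626  f(a)=+1.450e-05  f'(a)=-4.153e-01  a ← 103.397268 − (+1.450e-05/-4.153e-01) = 103.397303
iter 4: u=0.834625  f(a)=+7.674e-12  f'(a)=-4.153e-01  a ← 103.397303 − (+7.674e-12/-4.153e-01) = 103.397303
converged: |Δa| < 1e-12 after 4 iterations
sag = a·(cosh(S/(2a)) − 1) = 103.397303·(cosh(0.834625) − 1) = 38.152963
T_max/T_min = cosh(S/(2a)) = 1.368994

a=103.397 sag=38.153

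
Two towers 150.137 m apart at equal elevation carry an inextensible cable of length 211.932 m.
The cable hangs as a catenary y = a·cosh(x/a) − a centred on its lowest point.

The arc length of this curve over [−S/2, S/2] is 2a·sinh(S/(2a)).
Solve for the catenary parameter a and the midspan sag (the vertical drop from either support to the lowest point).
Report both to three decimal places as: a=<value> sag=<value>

seed: a₀ = √(S³/(24(L−S))) = √(150.137³/(24·61.795)) = 47.769348
iter 1: u=1.571478  f(a)=+8.095e+00  f'(a)=-3.285e+00  a ← 47.769348 − (+8.095e+00/-3.285e+00) = 50.233362
iter 2: u=1.494395  f(a)=+6.685e-01  f'(a)=-2.763e+00  a ← 50.233362 − (+6.685e-01/-2.763e+00) = 50.475296
iter 3: u=1.487232  f(a)=+5.466e-03  f'(a)=-2.718e+00  a ← 50.475296 − (+5.466e-03/-2.718e+00) = 50.477307
iter 4: u=1.487173  f(a)=+3.720e-07  f'(a)=-2.718e+00  a ← 50.477307 − (+3.720e-07/-2.718e+00) = 50.477307
iter 5: u=1.487173  f(a)=+0.000e+00  f'(a)=-2.718e+00  a ← 50.477307 − (+0.000e+00/-2.718e+00) = 50.477307
converged: |Δa| < 1e-12 after 5 iterations
sag = a·(cosh(S/(2a)) − 1) = 50.477307·(cosh(1.487173) − 1) = 66.897101
T_max/T_min = cosh(S/(2a)) = 2.325291

a=50.477 sag=66.897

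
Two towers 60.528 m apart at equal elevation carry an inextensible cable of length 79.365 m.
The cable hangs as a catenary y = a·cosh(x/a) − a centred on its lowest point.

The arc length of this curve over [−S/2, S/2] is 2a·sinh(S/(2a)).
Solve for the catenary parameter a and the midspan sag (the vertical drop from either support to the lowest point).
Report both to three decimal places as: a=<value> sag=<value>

seed: a₀ = √(S³/(24(L−S))) = √(60.528³/(24·18.837)) = 22.147413
iter 1: u=1.366480  f(a)=+1.839e+00  f'(a)=-2.041e+00  a ← 22.147413 − (+1.839e+00/-2.041e+00) = 23.048579
iter 2: u=1.313053  f(a)=+1.182e-01  f'(a)=-1.786e+00  a ← 23.048579 − (+1.182e-01/-1.786e+00) = 23.114758
iter 3: u=1.309293  f(a)=+5.625e-04  f'(a)=-1.769e+00  a ← 23.114758 − (+5.625e-04/-1.769e+00) = 23.115076
iter 4: u=1.309275  f(a)=+1.287e-08  f'(a)=-1.769e+00  a ← 23.115076 − (+1.287e-08/-1.769e+00) = 23.115076
iter 5: u=1.309275  f(a)=+1.421e-14  f'(a)=-1.769e+00  a ← 23.115076 − (+1.421e-14/-1.769e+00) = 23.115076
converged: |Δa| < 1e-12 after 5 iterations
sag = a·(cosh(S/(2a)) − 1) = 23.115076·(cosh(1.309275) − 1) = 22.808856
T_max/T_min = cosh(S/(2a)) = 1.986752

a=23.115 sag=22.809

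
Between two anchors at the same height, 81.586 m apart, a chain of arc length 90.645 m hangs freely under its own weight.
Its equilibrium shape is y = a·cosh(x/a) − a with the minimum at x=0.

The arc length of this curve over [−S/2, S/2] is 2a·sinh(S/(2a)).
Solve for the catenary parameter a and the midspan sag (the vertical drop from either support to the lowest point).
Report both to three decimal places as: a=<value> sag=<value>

seed: a₀ = √(S³/(24(L−S))) = √(81.586³/(24·9.059)) = 49.977866
iter 1: u=0.816221  f(a)=+3.066e-01  f'(a)=-3.873e-01  a ← 49.977866 − (+3.066e-01/-3.873e-01) = 50.769580
iter 2: u=0.803493  f(a)=+7.437e-03  f'(a)=-3.687e-01  a ← 50.769580 − (+7.437e-03/-3.687e-01) = 50.789753
iter 3: u=0.803174  f(a)=+4.618e-06  f'(a)=-3.682e-01  a ← 50.789753 − (+4.618e-06/-3.682e-01) = 50.789766
iter 4: u=0.803174  f(a)=+1.791e-12  f'(a)=-3.682e-01  a ← 50.789766 − (+1.791e-12/-3.682e-01) = 50.789766
converged: |Δa| < 1e-12 after 4 iterations
sag = a·(cosh(S/(2a)) − 1) = 50.789766·(cosh(0.803174) − 1) = 17.281736
T_max/T_min = cosh(S/(2a)) = 1.340260

a=50.790 sag=17.282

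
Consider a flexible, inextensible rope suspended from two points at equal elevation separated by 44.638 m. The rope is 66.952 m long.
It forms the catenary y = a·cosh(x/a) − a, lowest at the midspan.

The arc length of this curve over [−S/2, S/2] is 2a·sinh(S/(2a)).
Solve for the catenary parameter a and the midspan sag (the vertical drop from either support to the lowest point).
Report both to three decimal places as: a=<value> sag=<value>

seed: a₀ = √(S³/(24(L−S))) = √(44.638³/(24·22.314)) = 12.887324
iter 1: u=1.731857  f(a)=+3.596e+00  f'(a)=-4.619e+00  a ← 12.887324 − (+3.596e+00/-4.619e+00) = 13.665711
iter 2: u=1.633212  f(a)=+3.515e-01  f'(a)=-3.757e+00  a ← 13.665711 − (+3.515e-01/-3.757e+00) = 13.759288
iter 3: u=1.622104  f(a)=+4.164e-03  f'(a)=-3.668e+00  a ← 13.759288 − (+4.164e-03/-3.668e+00) = 13.760423
iter 4: u=1.621971  f(a)=+5.994e-07  f'(a)=-3.667e+00  a ← 13.760423 − (+5.994e-07/-3.667e+00) = 13.760423
iter 5: u=1.621971  f(a)=+1.421e-14  f'(a)=-3.667e+00  a ← 13.760423 − (+1.421e-14/-3.667e+00) = 13.760423
converged: |Δa| < 1e-12 after 5 iterations
sag = a·(cosh(S/(2a)) − 1) = 13.760423·(cosh(1.621971) − 1) = 22.433386
T_max/T_min = cosh(S/(2a)) = 2.630283

a=13.760 sag=22.433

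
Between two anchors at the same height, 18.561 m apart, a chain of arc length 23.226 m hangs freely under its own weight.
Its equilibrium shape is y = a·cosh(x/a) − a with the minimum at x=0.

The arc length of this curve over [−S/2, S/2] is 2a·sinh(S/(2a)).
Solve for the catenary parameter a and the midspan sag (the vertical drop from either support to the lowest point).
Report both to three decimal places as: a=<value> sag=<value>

seed: a₀ = √(S³/(24(L−S))) = √(18.561³/(24·4.665)) = 7.557369
iter 1: u=1.228007  f(a)=+3.646e-01  f'(a)=-1.431e+00  a ← 7.557369 − (+3.646e-01/-1.431e+00) = 7.812175
iter 2: u=1.187953  f(a)=+1.925e-02  f'(a)=-1.284e+00  a ← 7.812175 − (+1.925e-02/-1.284e+00) = 7.827176
iter 3: u=1.185677  f(a)=+6.030e-05  f'(a)=-1.276e+00  a ← 7.827176 − (+6.030e-05/-1.276e+00) = 7.827223
iter 4: u=1.185670  f(a)=+5.956e-10  f'(a)=-1.275e+00  a ← 7.827223 − (+5.956e-10/-1.275e+00) = 7.827223
iter 5: u=1.185670  f(a)=+0.000e+00  f'(a)=-1.275e+00  a ← 7.827223 − (+0.000e+00/-1.275e+00) = 7.827223
converged: |Δa| < 1e-12 after 5 iterations
sag = a·(cosh(S/(2a)) − 1) = 7.827223·(cosh(1.185670) − 1) = 6.177319
T_max/T_min = cosh(S/(2a)) = 1.789210

a=7.827 sag=6.177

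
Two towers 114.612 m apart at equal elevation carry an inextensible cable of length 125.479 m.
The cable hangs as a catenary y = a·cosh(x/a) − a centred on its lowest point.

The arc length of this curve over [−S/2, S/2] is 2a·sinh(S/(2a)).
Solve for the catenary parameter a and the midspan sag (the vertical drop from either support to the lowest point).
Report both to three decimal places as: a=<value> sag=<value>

seed: a₀ = √(S³/(24(L−S))) = √(114.612³/(24·10.867)) = 75.977445
iter 1: u=0.754250  f(a)=+3.133e-01  f'(a)=-3.027e-01  a ← 75.977445 − (+3.133e-01/-3.027e-01) = 77.012671
iter 2: u=0.744111  f(a)=+6.519e-03  f'(a)=-2.902e-01  a ← 77.012671 − (+6.519e-03/-2.902e-01) = 77.035135
iter 3: u=0.743894  f(a)=+2.955e-06  f'(a)=-2.899e-01  a ← 77.035135 − (+2.955e-06/-2.899e-01) = 77.035146
iter 4: u=0.743894  f(a)=+5.826e-13  f'(a)=-2.899e-01  a ← 77.035146 − (+5.826e-13/-2.899e-01) = 77.035146
converged: |Δa| < 1e-12 after 4 iterations
sag = a·(cosh(S/(2a)) − 1) = 77.035146·(cosh(0.743894) − 1) = 22.316042
T_max/T_min = cosh(S/(2a)) = 1.289687

a=77.035 sag=22.316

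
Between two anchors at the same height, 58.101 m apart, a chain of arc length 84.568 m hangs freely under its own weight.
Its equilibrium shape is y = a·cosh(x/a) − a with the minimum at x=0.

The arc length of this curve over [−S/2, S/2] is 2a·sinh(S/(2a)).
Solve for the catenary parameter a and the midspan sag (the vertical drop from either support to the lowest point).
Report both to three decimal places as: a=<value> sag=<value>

a=18.665 sag=27.555

seed: a₀ = √(S³/(24(L−S))) = √(58.101³/(24·26.467)) = 17.571848
iter 1: u=1.653241  f(a)=+3.862e+00  f'(a)=-3.920e+00  a ← 17.571848 − (+3.862e+00/-3.920e+00) = 18.556841
iter 2: u=1.565487  f(a)=+3.485e-01  f'(a)=-3.242e+00  a ← 18.556841 − (+3.485e-01/-3.242e+00) = 18.664330
iter 3: u=1.556472  f(a)=+3.460e-03  f'(a)=-3.178e+00  a ← 18.664330 − (+3.460e-03/-3.178e+00) = 18.665419
iter 4: u=1.556381  f(a)=+3.485e-07  f'(a)=-3.177e+00  a ← 18.665419 − (+3.485e-07/-3.177e+00) = 18.665419
iter 5: u=1.556381  f(a)=+2.842e-14  f'(a)=-3.177e+00  a ← 18.665419 − (+2.842e-14/-3.177e+00) = 18.665419
converged: |Δa| < 1e-12 after 5 iterations
sag = a·(cosh(S/(2a)) − 1) = 18.665419·(cosh(1.556381) − 1) = 27.555080
T_max/T_min = cosh(S/(2a)) = 2.476264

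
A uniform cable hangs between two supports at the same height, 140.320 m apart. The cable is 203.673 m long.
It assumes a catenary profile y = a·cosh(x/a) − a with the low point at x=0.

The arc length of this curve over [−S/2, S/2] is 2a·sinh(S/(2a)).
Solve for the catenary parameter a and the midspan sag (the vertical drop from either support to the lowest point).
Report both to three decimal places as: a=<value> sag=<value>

seed: a₀ = √(S³/(24(L−S))) = √(140.320³/(24·63.353)) = 42.627528
iter 1: u=1.645885  f(a)=+9.156e+00  f'(a)=-3.860e+00  a ← 42.627528 − (+9.156e+00/-3.860e+00) = 44.999775
iter 2: u=1.559119  f(a)=+8.199e-01  f'(a)=-3.197e+00  a ← 44.999775 − (+8.199e-01/-3.197e+00) = 45.256255
iter 3: u=1.550283  f(a)=+8.003e-03  f'(a)=-3.135e+00  a ← 45.256255 − (+8.003e-03/-3.135e+00) = 45.258808
iter 4: u=1.550195  f(a)=+7.789e-07  f'(a)=-3.134e+00  a ← 45.258808 − (+7.789e-07/-3.134e+00) = 45.258808
iter 5: u=1.550195  f(a)=-2.842e-14  f'(a)=-3.134e+00  a ← 45.258808 − (-2.842e-14/-3.134e+00) = 45.258808
converged: |Δa| < 1e-12 after 5 iterations
sag = a·(cosh(S/(2a)) − 1) = 45.258808·(cosh(1.550195) − 1) = 66.181904
T_max/T_min = cosh(S/(2a)) = 2.462299

a=45.259 sag=66.182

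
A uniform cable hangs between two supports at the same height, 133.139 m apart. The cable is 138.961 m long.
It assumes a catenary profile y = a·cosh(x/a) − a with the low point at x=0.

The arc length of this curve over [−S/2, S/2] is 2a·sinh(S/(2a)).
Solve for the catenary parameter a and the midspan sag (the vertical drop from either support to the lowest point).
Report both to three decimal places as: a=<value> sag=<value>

a=130.806 sag=17.308

seed: a₀ = √(S³/(24(L−S))) = √(133.139³/(24·5.822)) = 129.961949
iter 1: u=0.512223  f(a)=+7.686e-02  f'(a)=-9.197e-02  a ← 129.961949 − (+7.686e-02/-9.197e-02) = 130.797622
iter 2: u=0.508950  f(a)=+7.476e-04  f'(a)=-9.019e-02  a ← 130.797622 − (+7.476e-04/-9.019e-02) = 130.805911
iter 3: u=0.508918  f(a)=+7.228e-08  f'(a)=-9.017e-02  a ← 130.805911 − (+7.228e-08/-9.017e-02) = 130.805912
iter 4: u=0.508918  f(a)=+0.000e+00  f'(a)=-9.017e-02  a ← 130.805912 − (+0.000e+00/-9.017e-02) = 130.805912
converged: |Δa| < 1e-12 after 4 iterations
sag = a·(cosh(S/(2a)) − 1) = 130.805912·(cosh(0.508918) − 1) = 17.307985
T_max/T_min = cosh(S/(2a)) = 1.132318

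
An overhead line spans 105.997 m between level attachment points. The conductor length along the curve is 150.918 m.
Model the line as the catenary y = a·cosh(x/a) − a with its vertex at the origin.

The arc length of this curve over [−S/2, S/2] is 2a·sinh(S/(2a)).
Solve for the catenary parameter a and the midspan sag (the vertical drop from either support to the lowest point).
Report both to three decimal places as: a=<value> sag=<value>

a=35.172 sag=48.082

seed: a₀ = √(S³/(24(L−S))) = √(105.997³/(24·44.921)) = 33.236098
iter 1: u=1.594607  f(a)=+6.069e+00  f'(a)=-3.456e+00  a ← 33.236098 − (+6.069e+00/-3.456e+00) = 34.992337
iter 2: u=1.514574  f(a)=+5.143e-01  f'(a)=-2.893e+00  a ← 34.992337 − (+5.143e-01/-2.893e+00) = 35.170103
iter 3: u=1.506919  f(a)=+4.447e-03  f'(a)=-2.843e+00  a ← 35.170103 − (+4.447e-03/-2.843e+00) = 35.171667
iter 4: u=1.506852  f(a)=+3.389e-07  f'(a)=-2.843e+00  a ← 35.171667 − (+3.389e-07/-2.843e+00) = 35.171667
iter 5: u=1.506852  f(a)=+0.000e+00  f'(a)=-2.843e+00  a ← 35.171667 − (+0.000e+00/-2.843e+00) = 35.171667
converged: |Δa| < 1e-12 after 5 iterations
sag = a·(cosh(S/(2a)) − 1) = 35.171667·(cosh(1.506852) − 1) = 48.081602
T_max/T_min = cosh(S/(2a)) = 2.367055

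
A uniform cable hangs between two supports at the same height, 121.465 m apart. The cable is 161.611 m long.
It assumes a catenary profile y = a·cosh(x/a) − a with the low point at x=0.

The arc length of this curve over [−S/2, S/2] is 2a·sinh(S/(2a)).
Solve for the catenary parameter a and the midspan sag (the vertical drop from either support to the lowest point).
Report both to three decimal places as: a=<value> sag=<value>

a=45.121 sag=47.429

seed: a₀ = √(S³/(24(L−S))) = √(121.465³/(24·40.146)) = 43.127072
iter 1: u=1.408222  f(a)=+4.174e+00  f'(a)=-2.258e+00  a ← 43.127072 − (+4.174e+00/-2.258e+00) = 44.975485
iter 2: u=1.350347  f(a)=+2.833e-01  f'(a)=-1.961e+00  a ← 44.975485 − (+2.833e-01/-1.961e+00) = 45.119972
iter 3: u=1.346023  f(a)=+1.516e-03  f'(a)=-1.940e+00  a ← 45.119972 − (+1.516e-03/-1.940e+00) = 45.120753
iter 4: u=1.345999  f(a)=+4.391e-08  f'(a)=-1.940e+00  a ← 45.120753 − (+4.391e-08/-1.940e+00) = 45.120753
iter 5: u=1.345999  f(a)=+0.000e+00  f'(a)=-1.940e+00  a ← 45.120753 − (+0.000e+00/-1.940e+00) = 45.120753
converged: |Δa| < 1e-12 after 5 iterations
sag = a·(cosh(S/(2a)) − 1) = 45.120753·(cosh(1.345999) − 1) = 47.428754
T_max/T_min = cosh(S/(2a)) = 2.051152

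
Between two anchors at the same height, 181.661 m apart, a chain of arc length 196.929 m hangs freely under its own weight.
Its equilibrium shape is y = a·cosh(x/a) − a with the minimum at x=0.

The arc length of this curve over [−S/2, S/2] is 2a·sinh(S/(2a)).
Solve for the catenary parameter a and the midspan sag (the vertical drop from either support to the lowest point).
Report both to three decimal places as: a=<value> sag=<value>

a=129.490 sag=33.184

seed: a₀ = √(S³/(24(L−S))) = √(181.661³/(24·15.268)) = 127.907454
iter 1: u=0.710127  f(a)=+3.896e-01  f'(a)=-2.510e-01  a ← 127.907454 − (+3.896e-01/-2.510e-01) = 129.459777
iter 2: u=0.701612  f(a)=+7.206e-03  f'(a)=-2.418e-01  a ← 129.459777 − (+7.206e-03/-2.418e-01) = 129.489582
iter 3: u=0.701450  f(a)=+2.568e-06  f'(a)=-2.416e-01  a ← 129.489582 − (+2.568e-06/-2.416e-01) = 129.489593
iter 4: u=0.701450  f(a)=+3.126e-13  f'(a)=-2.416e-01  a ← 129.489593 − (+3.126e-13/-2.416e-01) = 129.489593
converged: |Δa| < 1e-12 after 4 iterations
sag = a·(cosh(S/(2a)) − 1) = 129.489593·(cosh(0.701450) − 1) = 33.184352
T_max/T_min = cosh(S/(2a)) = 1.256270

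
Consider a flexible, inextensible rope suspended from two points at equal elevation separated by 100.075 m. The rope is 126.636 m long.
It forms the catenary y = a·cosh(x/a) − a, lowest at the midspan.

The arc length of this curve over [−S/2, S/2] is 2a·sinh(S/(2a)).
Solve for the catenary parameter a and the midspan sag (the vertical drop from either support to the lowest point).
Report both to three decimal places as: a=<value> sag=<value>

a=41.143 sag=34.368

seed: a₀ = √(S³/(24(L−S))) = √(100.075³/(24·26.561)) = 39.651586
iter 1: u=1.261929  f(a)=+2.197e+00  f'(a)=-1.566e+00  a ← 39.651586 − (+2.197e+00/-1.566e+00) = 41.054826
iter 2: u=1.218797  f(a)=+1.220e-01  f'(a)=-1.396e+00  a ← 41.054826 − (+1.220e-01/-1.396e+00) = 41.142219
iter 3: u=1.216208  f(a)=+4.253e-04  f'(a)=-1.386e+00  a ← 41.142219 − (+4.253e-04/-1.386e+00) = 41.142525
iter 4: u=1.216199  f(a)=+5.206e-09  f'(a)=-1.386e+00  a ← 41.142525 − (+5.206e-09/-1.386e+00) = 41.142525
iter 5: u=1.216199  f(a)=-1.421e-14  f'(a)=-1.386e+00  a ← 41.142525 − (-1.421e-14/-1.386e+00) = 41.142525
converged: |Δa| < 1e-12 after 5 iterations
sag = a·(cosh(S/(2a)) − 1) = 41.142525·(cosh(1.216199) − 1) = 34.368245
T_max/T_min = cosh(S/(2a)) = 1.835346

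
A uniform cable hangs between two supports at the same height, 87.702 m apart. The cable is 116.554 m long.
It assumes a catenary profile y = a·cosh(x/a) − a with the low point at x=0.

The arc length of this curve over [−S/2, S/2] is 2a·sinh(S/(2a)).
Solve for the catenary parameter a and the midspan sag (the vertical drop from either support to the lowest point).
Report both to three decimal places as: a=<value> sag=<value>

a=32.649 sag=34.151

seed: a₀ = √(S³/(24(L−S))) = √(87.702³/(24·28.852)) = 31.211933
iter 1: u=1.404943  f(a)=+2.985e+00  f'(a)=-2.240e+00  a ← 31.211933 − (+2.985e+00/-2.240e+00) = 32.544315
iter 2: u=1.347424  f(a)=+2.018e-01  f'(a)=-1.947e+00  a ← 32.544315 − (+2.018e-01/-1.947e+00) = 32.647962
iter 3: u=1.343147  f(a)=+1.070e-03  f'(a)=-1.926e+00  a ← 32.647962 − (+1.070e-03/-1.926e+00) = 32.648517
iter 4: u=1.343124  f(a)=+3.043e-08  f'(a)=-1.926e+00  a ← 32.648517 − (+3.043e-08/-1.926e+00) = 32.648517
iter 5: u=1.343124  f(a)=+0.000e+00  f'(a)=-1.926e+00  a ← 32.648517 − (+0.000e+00/-1.926e+00) = 32.648517
converged: |Δa| < 1e-12 after 5 iterations
sag = a·(cosh(S/(2a)) − 1) = 32.648517·(cosh(1.343124) − 1) = 34.150693
T_max/T_min = cosh(S/(2a)) = 2.046011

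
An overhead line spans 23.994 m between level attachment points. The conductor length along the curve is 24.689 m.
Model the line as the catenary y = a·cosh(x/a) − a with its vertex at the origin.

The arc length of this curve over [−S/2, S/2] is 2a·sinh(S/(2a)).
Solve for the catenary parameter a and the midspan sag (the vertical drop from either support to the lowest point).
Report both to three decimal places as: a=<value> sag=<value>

seed: a₀ = √(S³/(24(L−S))) = √(23.994³/(24·0.695)) = 28.777692
iter 1: u=0.416885  f(a)=+6.064e-03  f'(a)=-4.915e-02  a ← 28.777692 − (+6.064e-03/-4.915e-02) = 28.901087
iter 2: u=0.415105  f(a)=+3.923e-05  f'(a)=-4.851e-02  a ← 28.901087 − (+3.923e-05/-4.851e-02) = 28.901896
iter 3: u=0.415094  f(a)=+1.665e-09  f'(a)=-4.851e-02  a ← 28.901896 − (+1.665e-09/-4.851e-02) = 28.901896
iter 4: u=0.415094  f(a)=+0.000e+00  f'(a)=-4.851e-02  a ← 28.901896 − (+0.000e+00/-4.851e-02) = 28.901896
converged: |Δa| < 1e-12 after 4 iterations
sag = a·(cosh(S/(2a)) − 1) = 28.901896·(cosh(0.415094) − 1) = 2.525899
T_max/T_min = cosh(S/(2a)) = 1.087396

a=28.902 sag=2.526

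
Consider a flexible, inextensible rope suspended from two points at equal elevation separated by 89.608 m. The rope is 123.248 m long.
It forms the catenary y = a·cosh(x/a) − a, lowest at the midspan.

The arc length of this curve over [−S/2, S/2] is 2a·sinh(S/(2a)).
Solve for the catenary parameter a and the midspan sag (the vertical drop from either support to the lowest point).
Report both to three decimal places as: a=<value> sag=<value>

a=31.407 sag=37.759

seed: a₀ = √(S³/(24(L−S))) = √(89.608³/(24·33.640)) = 29.852902
iter 1: u=1.500826  f(a)=+3.998e+00  f'(a)=-2.804e+00  a ← 29.852902 − (+3.998e+00/-2.804e+00) = 31.278872
iter 2: u=1.432405  f(a)=+3.043e-01  f'(a)=-2.392e+00  a ← 31.278872 − (+3.043e-01/-2.392e+00) = 31.406105
iter 3: u=1.426602  f(a)=+2.084e-03  f'(a)=-2.359e+00  a ← 31.406105 − (+2.084e-03/-2.359e+00) = 31.406988
iter 4: u=1.426562  f(a)=+9.923e-08  f'(a)=-2.359e+00  a ← 31.406988 − (+9.923e-08/-2.359e+00) = 31.406988
iter 5: u=1.426561  f(a)=+2.842e-14  f'(a)=-2.359e+00  a ← 31.406988 − (+2.842e-14/-2.359e+00) = 31.406988
converged: |Δa| < 1e-12 after 5 iterations
sag = a·(cosh(S/(2a)) − 1) = 31.406988·(cosh(1.426561) − 1) = 37.758873
T_max/T_min = cosh(S/(2a)) = 2.202244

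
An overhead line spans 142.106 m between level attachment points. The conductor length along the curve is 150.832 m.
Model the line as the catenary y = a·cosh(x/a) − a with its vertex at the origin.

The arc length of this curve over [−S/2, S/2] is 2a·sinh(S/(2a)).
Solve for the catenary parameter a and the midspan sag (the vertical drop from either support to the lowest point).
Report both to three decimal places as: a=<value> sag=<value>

a=118.122 sag=22.022

seed: a₀ = √(S³/(24(L−S))) = √(142.106³/(24·8.726)) = 117.059158
iter 1: u=0.606984  f(a)=+1.622e-01  f'(a)=-1.547e-01  a ← 117.059158 − (+1.622e-01/-1.547e-01) = 118.107721
iter 2: u=0.601595  f(a)=+2.205e-03  f'(a)=-1.505e-01  a ← 118.107721 − (+2.205e-03/-1.505e-01) = 118.122373
iter 3: u=0.601520  f(a)=+4.200e-07  f'(a)=-1.504e-01  a ← 118.122373 − (+4.200e-07/-1.504e-01) = 118.122376
iter 4: u=0.601520  f(a)=+2.842e-14  f'(a)=-1.504e-01  a ← 118.122376 − (+2.842e-14/-1.504e-01) = 118.122376
converged: |Δa| < 1e-12 after 4 iterations
sag = a·(cosh(S/(2a)) − 1) = 118.122376·(cosh(0.601520) − 1) = 22.022081
T_max/T_min = cosh(S/(2a)) = 1.186434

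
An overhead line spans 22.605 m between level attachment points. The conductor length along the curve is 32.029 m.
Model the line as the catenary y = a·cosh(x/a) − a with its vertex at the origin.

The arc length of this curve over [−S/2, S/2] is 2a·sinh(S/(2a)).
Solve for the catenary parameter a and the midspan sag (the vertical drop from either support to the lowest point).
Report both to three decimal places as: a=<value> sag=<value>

seed: a₀ = √(S³/(24(L−S))) = √(22.605³/(24·9.424)) = 7.146337
iter 1: u=1.581579  f(a)=+1.251e+00  f'(a)=-3.359e+00  a ← 7.146337 − (+1.251e+00/-3.359e+00) = 7.518884
iter 2: u=1.503215  f(a)=+1.045e-01  f'(a)=-2.819e+00  a ← 7.518884 − (+1.045e-01/-2.819e+00) = 7.555954
iter 3: u=1.495840  f(a)=+8.758e-04  f'(a)=-2.772e+00  a ← 7.555954 − (+8.758e-04/-2.772e+00) = 7.556270
iter 4: u=1.495778  f(a)=+6.264e-08  f'(a)=-2.772e+00  a ← 7.556270 − (+6.264e-08/-2.772e+00) = 7.556270
iter 5: u=1.495778  f(a)=+7.105e-15  f'(a)=-2.772e+00  a ← 7.556270 − (+7.105e-15/-2.772e+00) = 7.556270
converged: |Δa| < 1e-12 after 5 iterations
sag = a·(cosh(S/(2a)) − 1) = 7.556270·(cosh(1.495778) − 1) = 10.151396
T_max/T_min = cosh(S/(2a)) = 2.343440

a=7.556 sag=10.151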